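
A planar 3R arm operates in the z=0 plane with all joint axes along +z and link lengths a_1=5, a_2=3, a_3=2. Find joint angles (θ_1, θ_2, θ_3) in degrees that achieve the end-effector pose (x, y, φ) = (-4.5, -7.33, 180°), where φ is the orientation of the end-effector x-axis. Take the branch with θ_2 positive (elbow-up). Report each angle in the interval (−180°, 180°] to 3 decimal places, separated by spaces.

-120.003 30.007 -90.004

wrist centre = target − a_3·(cos φ, sin φ) = (-2.5000, -7.3300)
cos θ_2 = (59.9789−5²−3²)/(2·5·3) = 0.8660; θ_2 = 30.0071° (elbow-up)
β = atan2(-7.3300,-2.5000) = -108.8327°; ψ = atan2(1.5003,7.5979) = 11.1702°
θ_1 = β − ψ = -120.0029°
θ_3 = φ − θ_1 − θ_2 = -90.0042° (wrapped to (-180°,180°])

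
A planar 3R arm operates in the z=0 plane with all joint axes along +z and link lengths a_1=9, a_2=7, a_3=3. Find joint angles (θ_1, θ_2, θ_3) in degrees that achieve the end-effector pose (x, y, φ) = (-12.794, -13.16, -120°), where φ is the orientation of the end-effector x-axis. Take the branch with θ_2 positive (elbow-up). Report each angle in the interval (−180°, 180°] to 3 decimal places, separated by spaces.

-150.004 30.010 -0.005

wrist centre = target − a_3·(cos φ, sin φ) = (-11.2940, -10.5619)
cos θ_2 = (239.1087−9²−7²)/(2·9·7) = 0.8659; θ_2 = 30.0096° (elbow-up)
β = atan2(-10.5619,-11.2940) = -136.9184°; ψ = atan2(3.5010,15.0616) = 13.0858°
θ_1 = β − ψ = -150.0043°
θ_3 = φ − θ_1 − θ_2 = -0.0053° (wrapped to (-180°,180°])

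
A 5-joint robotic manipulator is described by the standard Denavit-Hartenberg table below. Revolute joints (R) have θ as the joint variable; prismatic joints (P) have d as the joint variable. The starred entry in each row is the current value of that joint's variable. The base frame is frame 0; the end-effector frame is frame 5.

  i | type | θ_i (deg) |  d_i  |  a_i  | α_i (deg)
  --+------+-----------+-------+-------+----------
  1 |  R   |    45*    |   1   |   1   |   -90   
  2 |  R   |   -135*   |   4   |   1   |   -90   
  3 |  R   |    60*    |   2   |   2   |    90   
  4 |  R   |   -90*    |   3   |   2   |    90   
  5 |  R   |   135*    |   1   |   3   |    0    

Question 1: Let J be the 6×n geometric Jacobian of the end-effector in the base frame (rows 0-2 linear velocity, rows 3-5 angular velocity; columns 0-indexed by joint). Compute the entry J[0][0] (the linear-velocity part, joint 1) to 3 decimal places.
axis z_0 = ẑ; lever o_n−o_0 = (-5.2265,2.8269,6.6968)
cross product → J_v[:, 0] = (-2.8269,-5.2265,0.0000)
J_ω[:, 0] = z_0
entry J[0][0] = -2.8269

-2.827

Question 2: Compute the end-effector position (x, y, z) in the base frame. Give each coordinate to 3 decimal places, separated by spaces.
-5.227 2.827 6.697

after link 1: o_1 = (0.7071, 0.7071, 1.0000)
after link 2: o_2 = (-2.6213, 3.0355, 1.7071)
after link 3: o_3 = (-0.8966, 2.3108, 3.8284)
after link 4: o_4 = (-4.2563, 1.0724, 4.2513)
after link 5: o_5 = (-5.2265, 2.8269, 6.6968)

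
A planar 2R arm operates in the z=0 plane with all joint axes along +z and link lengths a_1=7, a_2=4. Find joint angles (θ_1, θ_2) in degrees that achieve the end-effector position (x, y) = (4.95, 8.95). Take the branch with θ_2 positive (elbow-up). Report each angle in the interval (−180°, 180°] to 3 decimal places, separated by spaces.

45.003 44.990

cos θ_2 = (104.6050−7²−4²)/(2·7·4) = 0.7072; θ_2 = 44.9898° (elbow-up)
β = atan2(8.9500,4.9500) = 61.0542°; ψ = atan2(2.8279,9.8289) = 16.0513°
θ_1 = β − ψ = 45.0029°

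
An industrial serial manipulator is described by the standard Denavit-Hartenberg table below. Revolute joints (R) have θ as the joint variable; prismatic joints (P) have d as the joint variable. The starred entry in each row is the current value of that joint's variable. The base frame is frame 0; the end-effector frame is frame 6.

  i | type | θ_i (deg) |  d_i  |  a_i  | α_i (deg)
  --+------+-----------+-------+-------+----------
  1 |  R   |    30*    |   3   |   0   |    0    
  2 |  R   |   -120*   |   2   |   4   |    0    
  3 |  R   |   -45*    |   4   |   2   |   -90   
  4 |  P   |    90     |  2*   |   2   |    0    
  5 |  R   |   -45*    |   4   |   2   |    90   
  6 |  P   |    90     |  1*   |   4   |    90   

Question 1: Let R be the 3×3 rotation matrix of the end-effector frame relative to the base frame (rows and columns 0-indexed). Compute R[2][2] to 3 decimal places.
-0.707

End-effector z-axis (col 2 of R) = (-0.5000,-0.5000,-0.7071)
R[2][2] = -0.7071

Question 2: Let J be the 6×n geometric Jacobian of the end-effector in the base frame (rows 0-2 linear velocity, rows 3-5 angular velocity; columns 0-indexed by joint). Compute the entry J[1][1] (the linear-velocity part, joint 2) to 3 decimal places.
axis z_1 = (0.0000,0.0000,1.0000); lever o_n−o_1 = (4.1569,-13.9853,3.2929)
cross product → J_v[:, 1] = (13.9853,4.1569,-0.0000)
J_ω[:, 1] = z_1
entry J[1][1] = 4.1569

4.157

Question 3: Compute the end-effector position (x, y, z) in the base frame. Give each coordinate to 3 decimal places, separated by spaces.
4.157 -13.985 6.293

after link 1: o_1 = (0.0000, 0.0000, 3.0000)
after link 2: o_2 = (0.0000, -4.0000, 5.0000)
after link 3: o_3 = (-1.4142, -5.4142, 9.0000)
after link 4: o_4 = (0.0000, -6.8284, 7.0000)
after link 5: o_5 = (1.8284, -10.6569, 5.5858)
after link 6: o_6 = (4.1569, -13.9853, 6.2929)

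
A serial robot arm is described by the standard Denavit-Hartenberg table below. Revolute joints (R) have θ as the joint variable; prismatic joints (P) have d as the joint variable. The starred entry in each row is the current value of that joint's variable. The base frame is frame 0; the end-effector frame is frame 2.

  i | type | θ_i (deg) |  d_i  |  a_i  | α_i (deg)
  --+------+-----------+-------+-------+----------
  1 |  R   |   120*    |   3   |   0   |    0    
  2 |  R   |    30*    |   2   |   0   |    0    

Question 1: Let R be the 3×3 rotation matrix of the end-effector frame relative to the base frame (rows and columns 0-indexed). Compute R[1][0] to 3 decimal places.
0.500

End-effector x-axis (col 0 of R) = (-0.8660,0.5000,0.0000)
R[1][0] = 0.5000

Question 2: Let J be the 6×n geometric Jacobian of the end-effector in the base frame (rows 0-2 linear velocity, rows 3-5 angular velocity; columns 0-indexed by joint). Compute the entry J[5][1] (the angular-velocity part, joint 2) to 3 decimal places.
axis z_1 = (0.0000,0.0000,1.0000); lever o_n−o_1 = (0.0000,0.0000,2.0000)
cross product → J_v[:, 1] = (0.0000,0.0000,0.0000)
J_ω[:, 1] = z_1
entry J[5][1] = 1.0000

1.000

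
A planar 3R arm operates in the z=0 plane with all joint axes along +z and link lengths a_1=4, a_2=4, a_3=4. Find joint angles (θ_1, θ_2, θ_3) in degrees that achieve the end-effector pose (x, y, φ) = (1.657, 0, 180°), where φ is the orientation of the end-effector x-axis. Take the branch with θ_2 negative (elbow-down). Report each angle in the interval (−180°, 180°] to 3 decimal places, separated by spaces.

wrist centre = target − a_3·(cos φ, sin φ) = (5.6570, -0.0000)
cos θ_2 = (32.0016−4²−4²)/(2·4·4) = 0.0001; θ_2 = -89.9970° (elbow-down)
β = atan2(-0.0000,5.6570) = -0.0000°; ψ = atan2(-4.0000,4.0002) = -44.9985°
θ_1 = β − ψ = 44.9985°
θ_3 = φ − θ_1 − θ_2 = -135.0015° (wrapped to (-180°,180°])

44.999 -89.997 -135.001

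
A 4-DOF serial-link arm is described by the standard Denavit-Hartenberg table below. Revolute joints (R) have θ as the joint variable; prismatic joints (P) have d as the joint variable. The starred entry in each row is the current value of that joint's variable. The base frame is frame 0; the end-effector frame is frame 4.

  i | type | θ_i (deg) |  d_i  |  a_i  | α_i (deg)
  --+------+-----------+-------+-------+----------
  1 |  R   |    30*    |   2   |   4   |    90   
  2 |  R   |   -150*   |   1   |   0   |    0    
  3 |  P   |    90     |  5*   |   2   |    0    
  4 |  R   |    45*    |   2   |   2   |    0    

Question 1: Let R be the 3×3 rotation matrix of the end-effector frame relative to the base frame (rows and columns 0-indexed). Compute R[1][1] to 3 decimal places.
End-effector y-axis (col 1 of R) = (0.2241,0.1294,0.9659)
R[1][1] = 0.1294

0.129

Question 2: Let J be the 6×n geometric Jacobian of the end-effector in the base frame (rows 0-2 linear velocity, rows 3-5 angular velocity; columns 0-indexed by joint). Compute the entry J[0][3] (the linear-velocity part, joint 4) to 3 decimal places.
0.448

axis z_3 = (0.5000,-0.8660,0.0000); lever o_n−o_3 = (2.6730,-0.7661,-0.5176)
cross product → J_v[:, 3] = (0.4483,0.2588,1.9319)
J_ω[:, 3] = z_3
entry J[0][3] = 0.4483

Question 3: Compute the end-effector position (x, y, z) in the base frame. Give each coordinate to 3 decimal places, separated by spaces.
after link 1: o_1 = (3.4641, 2.0000, 2.0000)
after link 2: o_2 = (3.9641, 1.1340, 2.0000)
after link 3: o_3 = (7.3301, -2.6962, 0.2679)
after link 4: o_4 = (10.0032, -3.4623, -0.2497)

10.003 -3.462 -0.250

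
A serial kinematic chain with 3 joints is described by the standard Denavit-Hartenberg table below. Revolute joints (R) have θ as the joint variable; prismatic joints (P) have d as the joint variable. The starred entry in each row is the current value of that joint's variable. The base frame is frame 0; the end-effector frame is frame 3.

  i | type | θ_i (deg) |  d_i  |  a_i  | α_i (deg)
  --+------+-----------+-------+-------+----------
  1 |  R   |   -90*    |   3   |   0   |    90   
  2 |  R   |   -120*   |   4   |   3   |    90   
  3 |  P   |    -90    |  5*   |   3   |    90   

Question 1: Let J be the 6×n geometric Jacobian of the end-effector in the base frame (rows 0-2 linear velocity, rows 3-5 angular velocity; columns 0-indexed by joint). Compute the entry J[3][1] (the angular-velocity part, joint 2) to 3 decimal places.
axis z_1 = (-1.0000,-0.0000,0.0000); lever o_n−o_1 = (-1.0000,5.8301,-0.0981)
cross product → J_v[:, 1] = (-0.0000,-0.0981,-5.8301)
J_ω[:, 1] = z_1
entry J[3][1] = -1.0000

-1.000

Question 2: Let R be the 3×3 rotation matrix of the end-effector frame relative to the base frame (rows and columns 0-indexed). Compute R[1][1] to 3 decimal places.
End-effector y-axis (col 1 of R) = (-0.0000,0.8660,0.5000)
R[1][1] = 0.8660

0.866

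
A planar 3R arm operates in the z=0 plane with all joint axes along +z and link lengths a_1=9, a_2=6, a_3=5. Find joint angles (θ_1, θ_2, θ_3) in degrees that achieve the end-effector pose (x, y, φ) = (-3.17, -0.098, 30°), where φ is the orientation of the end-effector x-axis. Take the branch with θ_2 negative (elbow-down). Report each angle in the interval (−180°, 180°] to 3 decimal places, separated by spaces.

wrist centre = target − a_3·(cos φ, sin φ) = (-7.5001, -2.5980)
cos θ_2 = (63.0015−9²−6²)/(2·9·6) = -0.5000; θ_2 = -119.9991° (elbow-down)
β = atan2(-2.5980,-7.5001) = -160.8942°; ψ = atan2(-5.1962,6.0001) = -40.8933°
θ_1 = β − ψ = -120.0010°
θ_3 = φ − θ_1 − θ_2 = -90.0000° (wrapped to (-180°,180°])

-120.001 -119.999 -90.000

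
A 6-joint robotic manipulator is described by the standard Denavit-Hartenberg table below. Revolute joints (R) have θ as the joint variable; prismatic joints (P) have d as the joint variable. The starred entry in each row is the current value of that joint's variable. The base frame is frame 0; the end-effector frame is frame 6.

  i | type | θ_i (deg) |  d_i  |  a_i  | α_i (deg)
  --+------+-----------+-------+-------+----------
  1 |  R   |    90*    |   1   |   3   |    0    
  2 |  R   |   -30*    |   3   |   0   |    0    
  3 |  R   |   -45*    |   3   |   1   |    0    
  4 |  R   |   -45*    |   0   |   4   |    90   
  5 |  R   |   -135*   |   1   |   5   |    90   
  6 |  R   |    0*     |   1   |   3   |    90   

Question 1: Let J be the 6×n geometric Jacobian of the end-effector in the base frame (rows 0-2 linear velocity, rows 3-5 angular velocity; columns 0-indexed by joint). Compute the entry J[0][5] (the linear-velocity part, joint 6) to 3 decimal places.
axis z_5 = (-0.6124,0.3536,0.7071); lever o_n−o_5 = (-2.4495,1.4142,-1.4142)
cross product → J_v[:, 5] = (-1.5000,-2.5981,0.0000)
J_ω[:, 5] = z_5
entry J[0][5] = -1.5000

-1.500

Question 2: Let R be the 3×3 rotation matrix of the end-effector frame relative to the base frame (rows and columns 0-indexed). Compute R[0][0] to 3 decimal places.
End-effector x-axis (col 0 of R) = (-0.6124,0.3536,-0.7071)
R[0][0] = -0.6124

-0.612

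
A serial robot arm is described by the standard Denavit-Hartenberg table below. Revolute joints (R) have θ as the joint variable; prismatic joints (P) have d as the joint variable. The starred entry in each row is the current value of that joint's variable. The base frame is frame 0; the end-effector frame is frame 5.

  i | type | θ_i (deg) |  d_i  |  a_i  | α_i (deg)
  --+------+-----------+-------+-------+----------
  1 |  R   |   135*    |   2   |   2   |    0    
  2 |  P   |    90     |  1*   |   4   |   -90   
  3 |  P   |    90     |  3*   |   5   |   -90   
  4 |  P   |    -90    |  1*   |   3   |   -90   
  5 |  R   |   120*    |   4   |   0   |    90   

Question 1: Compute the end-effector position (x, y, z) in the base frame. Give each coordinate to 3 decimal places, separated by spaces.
after link 1: o_1 = (-1.4142, 1.4142, 2.0000)
after link 2: o_2 = (-4.2426, -1.4142, 3.0000)
after link 3: o_3 = (-2.1213, -3.5355, -2.0000)
after link 4: o_4 = (0.7071, -4.9497, -2.0000)
after link 5: o_5 = (0.7071, -4.9497, -6.0000)

0.707 -4.950 -6.000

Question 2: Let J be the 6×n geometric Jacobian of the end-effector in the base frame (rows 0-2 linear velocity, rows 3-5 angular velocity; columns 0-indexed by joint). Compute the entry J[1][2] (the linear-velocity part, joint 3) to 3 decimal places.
-0.707

prismatic axis z_2 = (0.7071,-0.7071,0.0000)
J_v[:, 2] = z_2; J_ω[:, 2] = (0,0,0)
entry J[1][2] = -0.7071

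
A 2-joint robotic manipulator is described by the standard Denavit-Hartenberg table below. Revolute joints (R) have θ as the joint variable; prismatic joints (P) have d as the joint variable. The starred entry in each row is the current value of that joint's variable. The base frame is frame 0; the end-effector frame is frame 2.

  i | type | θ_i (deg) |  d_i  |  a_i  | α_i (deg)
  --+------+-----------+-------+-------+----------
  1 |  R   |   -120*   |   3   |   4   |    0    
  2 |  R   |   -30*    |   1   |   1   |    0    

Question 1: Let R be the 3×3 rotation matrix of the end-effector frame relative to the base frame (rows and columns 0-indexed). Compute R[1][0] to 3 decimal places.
-0.500

End-effector x-axis (col 0 of R) = (-0.8660,-0.5000,0.0000)
R[1][0] = -0.5000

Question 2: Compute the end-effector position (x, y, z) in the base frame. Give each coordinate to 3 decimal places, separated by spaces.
-2.866 -3.964 4.000

after link 1: o_1 = (-2.0000, -3.4641, 3.0000)
after link 2: o_2 = (-2.8660, -3.9641, 4.0000)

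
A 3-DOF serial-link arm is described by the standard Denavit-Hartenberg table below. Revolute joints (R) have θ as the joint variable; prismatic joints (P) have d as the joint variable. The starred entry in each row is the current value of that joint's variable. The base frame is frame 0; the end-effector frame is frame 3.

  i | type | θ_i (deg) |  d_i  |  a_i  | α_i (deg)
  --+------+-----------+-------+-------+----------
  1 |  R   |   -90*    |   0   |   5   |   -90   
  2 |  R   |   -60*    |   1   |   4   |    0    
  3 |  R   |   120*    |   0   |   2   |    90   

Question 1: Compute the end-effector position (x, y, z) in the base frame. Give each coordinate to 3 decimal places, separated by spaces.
after link 1: o_1 = (0.0000, -5.0000, 0.0000)
after link 2: o_2 = (1.0000, -7.0000, 3.4641)
after link 3: o_3 = (1.0000, -8.0000, 1.7321)

1.000 -8.000 1.732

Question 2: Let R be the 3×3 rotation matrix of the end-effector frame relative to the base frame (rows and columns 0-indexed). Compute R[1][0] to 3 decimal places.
End-effector x-axis (col 0 of R) = (0.0000,-0.5000,-0.8660)
R[1][0] = -0.5000

-0.500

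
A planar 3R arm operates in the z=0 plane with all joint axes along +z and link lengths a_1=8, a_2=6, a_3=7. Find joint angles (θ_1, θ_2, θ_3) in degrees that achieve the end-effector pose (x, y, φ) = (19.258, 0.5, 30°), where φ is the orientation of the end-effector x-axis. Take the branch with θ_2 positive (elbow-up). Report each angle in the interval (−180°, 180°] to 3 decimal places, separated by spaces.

wrist centre = target − a_3·(cos φ, sin φ) = (13.1958, -3.0000)
cos θ_2 = (183.1297−8²−6²)/(2·8·6) = 0.8659; θ_2 = 30.0104° (elbow-up)
β = atan2(-3.0000,13.1958) = -12.8082°; ψ = atan2(3.0009,13.1956) = 12.8123°
θ_1 = β − ψ = -25.6205°
θ_3 = φ − θ_1 − θ_2 = 25.6101° (wrapped to (-180°,180°])

-25.620 30.010 25.610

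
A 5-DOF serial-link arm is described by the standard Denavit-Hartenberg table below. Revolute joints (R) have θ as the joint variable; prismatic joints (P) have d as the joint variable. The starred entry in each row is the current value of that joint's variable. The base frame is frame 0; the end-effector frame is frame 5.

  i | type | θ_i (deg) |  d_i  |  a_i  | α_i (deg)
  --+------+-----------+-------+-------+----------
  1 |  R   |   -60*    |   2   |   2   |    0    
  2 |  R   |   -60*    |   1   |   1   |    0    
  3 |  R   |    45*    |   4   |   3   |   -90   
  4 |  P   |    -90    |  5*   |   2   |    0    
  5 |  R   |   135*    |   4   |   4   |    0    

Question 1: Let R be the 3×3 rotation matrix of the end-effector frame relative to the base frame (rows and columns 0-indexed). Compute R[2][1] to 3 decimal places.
-0.707

End-effector y-axis (col 1 of R) = (-0.1830,0.6830,-0.7071)
R[2][1] = -0.7071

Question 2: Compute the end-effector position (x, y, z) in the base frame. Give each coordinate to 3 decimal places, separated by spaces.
after link 1: o_1 = (1.0000, -1.7321, 2.0000)
after link 2: o_2 = (0.5000, -2.5981, 3.0000)
after link 3: o_3 = (1.2765, -5.4959, 7.0000)
after link 4: o_4 = (6.1061, -4.2018, 9.0000)
after link 5: o_5 = (10.7018, -5.8985, 6.1716)

10.702 -5.899 6.172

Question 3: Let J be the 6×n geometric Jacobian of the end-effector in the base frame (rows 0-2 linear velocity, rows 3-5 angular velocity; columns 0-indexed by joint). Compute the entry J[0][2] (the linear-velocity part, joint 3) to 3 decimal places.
axis z_2 = (0.0000,0.0000,1.0000); lever o_n−o_2 = (10.2018,-3.3005,3.1716)
cross product → J_v[:, 2] = (3.3005,10.2018,-0.0000)
J_ω[:, 2] = z_2
entry J[0][2] = 3.3005

3.300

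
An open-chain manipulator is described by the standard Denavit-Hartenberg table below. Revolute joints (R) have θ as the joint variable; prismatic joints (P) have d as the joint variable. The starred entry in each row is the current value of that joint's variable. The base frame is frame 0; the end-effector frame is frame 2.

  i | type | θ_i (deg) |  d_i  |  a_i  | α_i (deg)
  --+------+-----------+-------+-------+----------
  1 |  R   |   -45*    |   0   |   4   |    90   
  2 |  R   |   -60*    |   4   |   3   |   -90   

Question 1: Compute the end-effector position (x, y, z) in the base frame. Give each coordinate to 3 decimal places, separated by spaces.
1.061 -6.718 -2.598

after link 1: o_1 = (2.8284, -2.8284, 0.0000)
after link 2: o_2 = (1.0607, -6.7175, -2.5981)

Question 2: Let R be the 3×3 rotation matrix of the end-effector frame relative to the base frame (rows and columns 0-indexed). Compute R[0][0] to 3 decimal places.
0.354

End-effector x-axis (col 0 of R) = (0.3536,-0.3536,-0.8660)
R[0][0] = 0.3536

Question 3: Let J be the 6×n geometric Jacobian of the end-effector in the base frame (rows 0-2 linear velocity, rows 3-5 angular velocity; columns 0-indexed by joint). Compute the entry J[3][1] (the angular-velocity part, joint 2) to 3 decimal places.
axis z_1 = (-0.7071,-0.7071,0.0000); lever o_n−o_1 = (-1.7678,-3.8891,-2.5981)
cross product → J_v[:, 1] = (1.8371,-1.8371,1.5000)
J_ω[:, 1] = z_1
entry J[3][1] = -0.7071

-0.707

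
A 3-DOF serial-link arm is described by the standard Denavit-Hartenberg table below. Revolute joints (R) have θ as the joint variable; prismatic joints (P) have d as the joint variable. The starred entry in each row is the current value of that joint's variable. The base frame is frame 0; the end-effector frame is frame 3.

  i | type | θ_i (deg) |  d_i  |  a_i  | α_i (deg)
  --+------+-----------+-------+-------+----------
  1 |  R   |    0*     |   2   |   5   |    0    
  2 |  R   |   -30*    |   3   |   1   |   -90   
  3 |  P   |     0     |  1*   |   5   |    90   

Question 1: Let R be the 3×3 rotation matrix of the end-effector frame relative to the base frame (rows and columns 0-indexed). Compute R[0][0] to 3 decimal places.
End-effector x-axis (col 0 of R) = (0.8660,-0.5000,0.0000)
R[0][0] = 0.8660

0.866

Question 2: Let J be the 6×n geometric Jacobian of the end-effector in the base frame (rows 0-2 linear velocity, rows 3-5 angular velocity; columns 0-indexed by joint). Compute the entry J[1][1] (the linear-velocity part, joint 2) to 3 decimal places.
5.696

axis z_1 = (0.0000,0.0000,1.0000); lever o_n−o_1 = (5.6962,-2.1340,3.0000)
cross product → J_v[:, 1] = (2.1340,5.6962,-0.0000)
J_ω[:, 1] = z_1
entry J[1][1] = 5.6962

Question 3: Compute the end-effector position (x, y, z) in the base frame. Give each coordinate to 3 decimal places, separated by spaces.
after link 1: o_1 = (5.0000, 0.0000, 2.0000)
after link 2: o_2 = (5.8660, -0.5000, 5.0000)
after link 3: o_3 = (10.6962, -2.1340, 5.0000)

10.696 -2.134 5.000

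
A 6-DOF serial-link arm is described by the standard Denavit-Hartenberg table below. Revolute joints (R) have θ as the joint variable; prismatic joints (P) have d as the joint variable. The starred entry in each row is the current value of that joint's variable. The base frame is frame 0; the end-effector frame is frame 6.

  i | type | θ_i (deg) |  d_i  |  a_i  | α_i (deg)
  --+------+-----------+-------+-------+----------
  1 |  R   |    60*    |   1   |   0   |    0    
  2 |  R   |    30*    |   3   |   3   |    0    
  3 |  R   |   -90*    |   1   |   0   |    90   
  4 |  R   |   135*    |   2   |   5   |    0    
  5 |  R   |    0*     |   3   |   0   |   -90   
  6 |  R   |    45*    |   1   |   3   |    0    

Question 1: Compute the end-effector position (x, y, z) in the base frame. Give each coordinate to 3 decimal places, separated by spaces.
-5.743 0.121 9.328

after link 1: o_1 = (0.0000, 0.0000, 1.0000)
after link 2: o_2 = (0.0000, 3.0000, 4.0000)
after link 3: o_3 = (0.0000, 3.0000, 5.0000)
after link 4: o_4 = (-3.5355, 1.0000, 8.5355)
after link 5: o_5 = (-3.5355, -2.0000, 8.5355)
after link 6: o_6 = (-5.7426, 0.1213, 9.3284)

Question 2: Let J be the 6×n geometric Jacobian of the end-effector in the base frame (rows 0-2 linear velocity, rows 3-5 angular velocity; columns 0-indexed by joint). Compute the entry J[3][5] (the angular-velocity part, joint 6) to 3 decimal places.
-0.707

axis z_5 = (-0.7071,0.0000,-0.7071); lever o_n−o_5 = (-2.2071,2.1213,0.7929)
cross product → J_v[:, 5] = (1.5000,2.1213,-1.5000)
J_ω[:, 5] = z_5
entry J[3][5] = -0.7071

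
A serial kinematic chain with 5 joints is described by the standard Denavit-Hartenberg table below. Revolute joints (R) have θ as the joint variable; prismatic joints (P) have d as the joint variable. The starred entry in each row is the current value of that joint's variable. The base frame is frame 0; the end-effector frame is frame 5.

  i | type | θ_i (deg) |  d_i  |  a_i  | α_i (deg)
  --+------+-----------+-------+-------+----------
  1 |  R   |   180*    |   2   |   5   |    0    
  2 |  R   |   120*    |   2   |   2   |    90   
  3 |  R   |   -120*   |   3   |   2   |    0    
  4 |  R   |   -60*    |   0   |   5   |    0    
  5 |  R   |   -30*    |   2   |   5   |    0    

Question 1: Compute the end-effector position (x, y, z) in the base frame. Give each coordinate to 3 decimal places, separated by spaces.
-13.495 4.714 4.768

after link 1: o_1 = (-5.0000, 0.0000, 2.0000)
after link 2: o_2 = (-4.0000, -1.7321, 4.0000)
after link 3: o_3 = (-7.0981, -2.3660, 2.2679)
after link 4: o_4 = (-9.5981, 1.9641, 2.2679)
after link 5: o_5 = (-13.4952, 4.7141, 4.7679)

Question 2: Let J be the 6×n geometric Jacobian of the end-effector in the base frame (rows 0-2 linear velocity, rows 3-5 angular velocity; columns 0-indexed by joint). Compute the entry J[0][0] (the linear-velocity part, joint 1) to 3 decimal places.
-4.714

axis z_0 = ẑ; lever o_n−o_0 = (-13.4952,4.7141,4.7679)
cross product → J_v[:, 0] = (-4.7141,-13.4952,0.0000)
J_ω[:, 0] = z_0
entry J[0][0] = -4.7141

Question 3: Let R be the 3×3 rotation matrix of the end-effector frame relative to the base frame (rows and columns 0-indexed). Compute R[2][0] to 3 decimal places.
End-effector x-axis (col 0 of R) = (-0.4330,0.7500,0.5000)
R[2][0] = 0.5000

0.500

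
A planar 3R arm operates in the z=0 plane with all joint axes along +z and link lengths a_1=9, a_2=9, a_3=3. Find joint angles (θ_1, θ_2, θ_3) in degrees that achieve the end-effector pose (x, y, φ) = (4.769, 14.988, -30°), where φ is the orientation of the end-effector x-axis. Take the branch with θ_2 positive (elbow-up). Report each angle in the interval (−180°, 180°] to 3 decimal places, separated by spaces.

60.003 44.992 -134.995

wrist centre = target − a_3·(cos φ, sin φ) = (2.1709, 16.4880)
cos θ_2 = (276.5671−9²−9²)/(2·9·9) = 0.7072; θ_2 = 44.9921° (elbow-up)
β = atan2(16.4880,2.1709) = 82.4992°; ψ = atan2(6.3631,15.3648) = 22.4961°
θ_1 = β − ψ = 60.0031°
θ_3 = φ − θ_1 − θ_2 = -134.9952° (wrapped to (-180°,180°])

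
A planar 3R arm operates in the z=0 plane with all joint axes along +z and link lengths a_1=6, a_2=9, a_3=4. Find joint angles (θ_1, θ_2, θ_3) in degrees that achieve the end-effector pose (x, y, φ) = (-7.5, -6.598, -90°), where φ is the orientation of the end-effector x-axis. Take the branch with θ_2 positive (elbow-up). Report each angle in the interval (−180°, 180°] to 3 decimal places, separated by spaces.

wrist centre = target − a_3·(cos φ, sin φ) = (-7.5000, -2.5980)
cos θ_2 = (62.9996−6²−9²)/(2·6·9) = -0.5000; θ_2 = 120.0002° (elbow-up)
β = atan2(-2.5980,-7.5000) = -160.8939°; ψ = atan2(7.7942,1.5000) = 79.1068°
θ_1 = β − ψ = -240.0007°
θ_3 = φ − θ_1 − θ_2 = 30.0005° (wrapped to (-180°,180°])

119.999 120.000 30.000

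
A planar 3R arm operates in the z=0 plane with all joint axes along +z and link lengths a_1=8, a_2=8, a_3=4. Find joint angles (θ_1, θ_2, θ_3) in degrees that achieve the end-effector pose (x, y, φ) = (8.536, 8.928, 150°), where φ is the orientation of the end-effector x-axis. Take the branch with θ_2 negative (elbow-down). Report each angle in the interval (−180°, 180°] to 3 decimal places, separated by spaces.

59.999 -60.000 150.001

wrist centre = target − a_3·(cos φ, sin φ) = (12.0001, 6.9280)
cos θ_2 = (191.9996−8²−8²)/(2·8·8) = 0.5000; θ_2 = -60.0002° (elbow-down)
β = atan2(6.9280,12.0001) = 29.9991°; ψ = atan2(-6.9282,12.0000) = -30.0001°
θ_1 = β − ψ = 59.9992°
θ_3 = φ − θ_1 − θ_2 = 150.0010° (wrapped to (-180°,180°])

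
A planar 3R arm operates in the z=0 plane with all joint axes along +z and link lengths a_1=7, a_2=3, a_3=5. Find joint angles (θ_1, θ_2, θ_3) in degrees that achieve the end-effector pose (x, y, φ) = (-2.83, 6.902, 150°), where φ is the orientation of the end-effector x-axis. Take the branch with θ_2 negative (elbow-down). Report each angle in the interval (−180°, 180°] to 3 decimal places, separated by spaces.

wrist centre = target − a_3·(cos φ, sin φ) = (1.5001, 4.4020)
cos θ_2 = (21.6280−7²−3²)/(2·7·3) = -0.8660; θ_2 = -149.9971° (elbow-down)
β = atan2(4.4020,1.5001) = 71.1818°; ψ = atan2(-1.5001,4.4020) = -18.8183°
θ_1 = β − ψ = 90.0000°
θ_3 = φ − θ_1 − θ_2 = -150.0029° (wrapped to (-180°,180°])

90.000 -149.997 -150.003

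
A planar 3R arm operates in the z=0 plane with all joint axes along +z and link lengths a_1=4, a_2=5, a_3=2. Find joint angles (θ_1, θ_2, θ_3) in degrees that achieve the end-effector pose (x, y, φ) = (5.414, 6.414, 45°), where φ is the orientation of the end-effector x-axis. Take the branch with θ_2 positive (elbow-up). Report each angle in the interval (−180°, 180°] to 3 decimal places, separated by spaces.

-0.003 90.006 -45.002

wrist centre = target − a_3·(cos φ, sin φ) = (3.9998, 4.9998)
cos θ_2 = (40.9962−4²−5²)/(2·4·5) = -0.0001; θ_2 = 90.0055° (elbow-up)
β = atan2(4.9998,3.9998) = 51.3405°; ψ = atan2(5.0000,3.9995) = 51.3435°
θ_1 = β − ψ = -0.0031°
θ_3 = φ − θ_1 − θ_2 = -45.0024° (wrapped to (-180°,180°])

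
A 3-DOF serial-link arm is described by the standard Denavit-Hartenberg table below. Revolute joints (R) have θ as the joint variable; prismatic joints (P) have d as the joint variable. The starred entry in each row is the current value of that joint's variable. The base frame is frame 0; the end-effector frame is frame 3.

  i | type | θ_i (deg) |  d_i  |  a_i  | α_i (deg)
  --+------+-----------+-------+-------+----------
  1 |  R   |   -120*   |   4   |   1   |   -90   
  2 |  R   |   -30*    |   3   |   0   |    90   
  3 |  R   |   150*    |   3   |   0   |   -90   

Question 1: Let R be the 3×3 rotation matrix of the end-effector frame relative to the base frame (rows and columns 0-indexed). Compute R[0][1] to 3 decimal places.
End-effector y-axis (col 1 of R) = (-0.2500,-0.4330,-0.8660)
R[0][1] = -0.2500

-0.250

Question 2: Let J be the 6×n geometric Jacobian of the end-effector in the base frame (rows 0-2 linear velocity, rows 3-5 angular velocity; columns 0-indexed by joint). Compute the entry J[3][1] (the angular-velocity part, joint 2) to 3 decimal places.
axis z_1 = (0.8660,-0.5000,0.0000); lever o_n−o_1 = (3.3481,-0.2010,2.5981)
cross product → J_v[:, 1] = (-1.2990,-2.2500,1.5000)
J_ω[:, 1] = z_1
entry J[3][1] = 0.8660

0.866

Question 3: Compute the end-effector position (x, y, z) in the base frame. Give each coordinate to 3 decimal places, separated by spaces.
2.848 -1.067 6.598

after link 1: o_1 = (-0.5000, -0.8660, 4.0000)
after link 2: o_2 = (2.0981, -2.3660, 4.0000)
after link 3: o_3 = (2.8481, -1.0670, 6.5981)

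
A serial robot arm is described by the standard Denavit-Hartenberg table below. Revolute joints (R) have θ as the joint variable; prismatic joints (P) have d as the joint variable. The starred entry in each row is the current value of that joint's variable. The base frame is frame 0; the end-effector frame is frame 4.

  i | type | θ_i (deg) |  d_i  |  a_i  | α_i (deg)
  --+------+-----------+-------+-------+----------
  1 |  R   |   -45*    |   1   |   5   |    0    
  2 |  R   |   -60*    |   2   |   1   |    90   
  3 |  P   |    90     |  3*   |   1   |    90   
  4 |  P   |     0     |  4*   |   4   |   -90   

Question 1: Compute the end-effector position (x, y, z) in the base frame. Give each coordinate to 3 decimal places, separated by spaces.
-0.656 -7.589 8.000

after link 1: o_1 = (3.5355, -3.5355, 1.0000)
after link 2: o_2 = (3.2767, -4.5015, 3.0000)
after link 3: o_3 = (0.3789, -3.7250, 4.0000)
after link 4: o_4 = (-0.6563, -7.5887, 8.0000)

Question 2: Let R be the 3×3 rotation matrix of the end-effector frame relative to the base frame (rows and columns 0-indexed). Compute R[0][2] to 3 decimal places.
End-effector z-axis (col 2 of R) = (-0.9659,0.2588,0.0000)
R[0][2] = -0.9659

-0.966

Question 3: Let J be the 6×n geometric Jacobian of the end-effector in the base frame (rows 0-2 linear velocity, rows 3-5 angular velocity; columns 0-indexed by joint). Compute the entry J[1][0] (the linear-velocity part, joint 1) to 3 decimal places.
axis z_0 = ẑ; lever o_n−o_0 = (-0.6563,-7.5887,8.0000)
cross product → J_v[:, 0] = (7.5887,-0.6563,0.0000)
J_ω[:, 0] = z_0
entry J[1][0] = -0.6563

-0.656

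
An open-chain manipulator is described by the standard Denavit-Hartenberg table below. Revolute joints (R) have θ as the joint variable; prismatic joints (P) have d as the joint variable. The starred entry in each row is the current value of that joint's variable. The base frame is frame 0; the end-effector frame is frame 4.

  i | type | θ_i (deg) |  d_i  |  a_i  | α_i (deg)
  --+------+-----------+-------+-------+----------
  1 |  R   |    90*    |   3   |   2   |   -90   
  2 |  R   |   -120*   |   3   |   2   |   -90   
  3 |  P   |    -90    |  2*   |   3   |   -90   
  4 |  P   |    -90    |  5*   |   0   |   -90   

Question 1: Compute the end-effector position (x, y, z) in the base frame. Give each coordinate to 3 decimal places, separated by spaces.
after link 1: o_1 = (0.0000, 2.0000, 3.0000)
after link 2: o_2 = (-3.0000, 1.0000, 4.7321)
after link 3: o_3 = (-6.0000, 2.7321, 5.7321)
after link 4: o_4 = (-6.0000, 0.2321, 10.0622)

-6.000 0.232 10.062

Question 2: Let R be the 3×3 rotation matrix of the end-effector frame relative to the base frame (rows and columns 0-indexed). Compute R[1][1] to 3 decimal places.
End-effector y-axis (col 1 of R) = (-0.0000,0.5000,-0.8660)
R[1][1] = 0.5000

0.500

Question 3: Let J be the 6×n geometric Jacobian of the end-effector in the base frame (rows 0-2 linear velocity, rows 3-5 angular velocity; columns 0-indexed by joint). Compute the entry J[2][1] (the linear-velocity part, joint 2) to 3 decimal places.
axis z_1 = (-1.0000,0.0000,0.0000); lever o_n−o_1 = (-6.0000,-1.7679,7.0622)
cross product → J_v[:, 1] = (0.0000,7.0622,1.7679)
J_ω[:, 1] = z_1
entry J[2][1] = 1.7679

1.768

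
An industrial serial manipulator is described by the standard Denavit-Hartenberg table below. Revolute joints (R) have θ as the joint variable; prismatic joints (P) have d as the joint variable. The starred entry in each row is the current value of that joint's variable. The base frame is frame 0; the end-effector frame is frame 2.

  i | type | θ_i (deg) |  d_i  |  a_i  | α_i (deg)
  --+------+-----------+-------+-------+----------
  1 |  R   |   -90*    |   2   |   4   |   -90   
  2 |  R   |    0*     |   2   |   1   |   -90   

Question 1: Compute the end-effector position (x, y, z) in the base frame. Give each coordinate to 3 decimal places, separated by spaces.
2.000 -5.000 2.000

after link 1: o_1 = (0.0000, -4.0000, 2.0000)
after link 2: o_2 = (2.0000, -5.0000, 2.0000)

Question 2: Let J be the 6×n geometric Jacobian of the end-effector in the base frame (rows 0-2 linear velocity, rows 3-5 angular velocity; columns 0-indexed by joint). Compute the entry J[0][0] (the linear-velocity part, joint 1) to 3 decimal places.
5.000

axis z_0 = ẑ; lever o_n−o_0 = (2.0000,-5.0000,2.0000)
cross product → J_v[:, 0] = (5.0000,2.0000,-0.0000)
J_ω[:, 0] = z_0
entry J[0][0] = 5.0000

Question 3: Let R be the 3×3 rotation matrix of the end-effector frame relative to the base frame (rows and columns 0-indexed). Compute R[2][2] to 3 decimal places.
-1.000

End-effector z-axis (col 2 of R) = (0.0000,0.0000,-1.0000)
R[2][2] = -1.0000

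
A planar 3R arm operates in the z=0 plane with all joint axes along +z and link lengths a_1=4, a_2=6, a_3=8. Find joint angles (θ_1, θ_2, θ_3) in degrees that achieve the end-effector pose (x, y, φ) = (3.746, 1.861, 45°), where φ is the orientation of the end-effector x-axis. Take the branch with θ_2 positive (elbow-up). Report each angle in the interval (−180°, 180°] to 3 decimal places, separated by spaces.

150.008 134.998 119.994

wrist centre = target − a_3·(cos φ, sin φ) = (-1.9109, -3.7959)
cos θ_2 = (18.0599−4²−6²)/(2·4·6) = -0.7071; θ_2 = 134.9983° (elbow-up)
β = atan2(-3.7959,-1.9109) = -116.7209°; ψ = atan2(4.2428,-0.2425) = 93.2715°
θ_1 = β − ψ = -209.9924°
θ_3 = φ − θ_1 − θ_2 = 119.9941° (wrapped to (-180°,180°])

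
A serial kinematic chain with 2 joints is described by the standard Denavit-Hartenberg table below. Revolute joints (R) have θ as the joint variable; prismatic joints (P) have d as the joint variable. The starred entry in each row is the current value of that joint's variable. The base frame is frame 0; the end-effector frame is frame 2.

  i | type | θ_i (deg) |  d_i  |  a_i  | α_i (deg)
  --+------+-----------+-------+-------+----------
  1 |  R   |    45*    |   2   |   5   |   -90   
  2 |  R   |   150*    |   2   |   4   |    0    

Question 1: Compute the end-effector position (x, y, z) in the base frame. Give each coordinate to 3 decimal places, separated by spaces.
after link 1: o_1 = (3.5355, 3.5355, 2.0000)
after link 2: o_2 = (-0.3282, 2.5003, 0.0000)

-0.328 2.500 0.000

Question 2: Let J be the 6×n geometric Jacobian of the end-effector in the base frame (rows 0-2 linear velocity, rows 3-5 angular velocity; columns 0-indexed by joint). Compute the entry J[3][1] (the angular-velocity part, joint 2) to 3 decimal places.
axis z_1 = (-0.7071,0.7071,0.0000); lever o_n−o_1 = (-3.8637,-1.0353,-2.0000)
cross product → J_v[:, 1] = (-1.4142,-1.4142,3.4641)
J_ω[:, 1] = z_1
entry J[3][1] = -0.7071

-0.707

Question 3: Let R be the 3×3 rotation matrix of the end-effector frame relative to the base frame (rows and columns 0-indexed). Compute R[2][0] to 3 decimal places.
-0.500

End-effector x-axis (col 0 of R) = (-0.6124,-0.6124,-0.5000)
R[2][0] = -0.5000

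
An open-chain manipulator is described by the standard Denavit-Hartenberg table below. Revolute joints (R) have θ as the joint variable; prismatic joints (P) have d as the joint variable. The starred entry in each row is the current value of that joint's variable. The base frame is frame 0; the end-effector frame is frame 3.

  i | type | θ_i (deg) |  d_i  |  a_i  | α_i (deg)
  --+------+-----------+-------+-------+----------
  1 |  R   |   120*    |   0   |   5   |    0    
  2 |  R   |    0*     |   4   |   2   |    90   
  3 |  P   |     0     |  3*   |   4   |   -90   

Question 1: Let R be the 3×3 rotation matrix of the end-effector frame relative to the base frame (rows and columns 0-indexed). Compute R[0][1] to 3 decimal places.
End-effector y-axis (col 1 of R) = (-0.8660,-0.5000,0.0000)
R[0][1] = -0.8660

-0.866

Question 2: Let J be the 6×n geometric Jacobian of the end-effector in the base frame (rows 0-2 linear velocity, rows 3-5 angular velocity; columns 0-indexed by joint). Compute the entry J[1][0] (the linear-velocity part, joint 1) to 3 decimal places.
-2.902

axis z_0 = ẑ; lever o_n−o_0 = (-2.9019,11.0263,4.0000)
cross product → J_v[:, 0] = (-11.0263,-2.9019,0.0000)
J_ω[:, 0] = z_0
entry J[1][0] = -2.9019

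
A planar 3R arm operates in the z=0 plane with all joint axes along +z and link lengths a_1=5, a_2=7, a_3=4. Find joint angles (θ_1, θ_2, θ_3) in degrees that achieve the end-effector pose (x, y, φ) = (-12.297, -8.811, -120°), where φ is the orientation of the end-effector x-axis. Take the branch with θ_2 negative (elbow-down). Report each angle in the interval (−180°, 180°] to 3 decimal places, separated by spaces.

wrist centre = target − a_3·(cos φ, sin φ) = (-10.2970, -5.3469)
cos θ_2 = (134.6175−5²−7²)/(2·5·7) = 0.8660; θ_2 = -30.0070° (elbow-down)
β = atan2(-5.3469,-10.2970) = -152.5586°; ψ = atan2(-3.5007,11.0618) = -17.5611°
θ_1 = β − ψ = -134.9975°
θ_3 = φ − θ_1 − θ_2 = 45.0044° (wrapped to (-180°,180°])

-134.997 -30.007 45.004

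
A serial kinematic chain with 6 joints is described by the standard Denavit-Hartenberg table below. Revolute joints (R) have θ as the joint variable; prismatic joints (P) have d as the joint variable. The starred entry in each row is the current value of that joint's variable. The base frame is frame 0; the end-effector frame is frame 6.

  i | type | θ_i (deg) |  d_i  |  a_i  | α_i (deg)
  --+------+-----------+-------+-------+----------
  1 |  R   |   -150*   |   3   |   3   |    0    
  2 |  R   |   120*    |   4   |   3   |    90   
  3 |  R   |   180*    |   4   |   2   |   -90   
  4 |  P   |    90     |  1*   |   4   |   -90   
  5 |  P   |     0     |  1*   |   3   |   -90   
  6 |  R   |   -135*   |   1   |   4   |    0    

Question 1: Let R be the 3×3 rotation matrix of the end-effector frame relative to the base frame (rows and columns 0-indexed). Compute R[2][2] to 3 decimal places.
1.000

End-effector z-axis (col 2 of R) = (0.0000,-0.0000,1.0000)
R[2][2] = 1.0000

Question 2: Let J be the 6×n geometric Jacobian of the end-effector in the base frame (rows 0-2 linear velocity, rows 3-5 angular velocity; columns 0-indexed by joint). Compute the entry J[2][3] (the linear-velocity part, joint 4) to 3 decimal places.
prismatic axis z_3 = (-0.0000,-0.0000,-1.0000)
J_v[:, 3] = z_3; J_ω[:, 3] = (0,0,0)
entry J[2][3] = -1.0000

-1.000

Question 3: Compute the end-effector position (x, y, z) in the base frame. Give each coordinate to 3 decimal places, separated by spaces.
1.669 -3.766 7.000

after link 1: o_1 = (-2.5981, -1.5000, 3.0000)
after link 2: o_2 = (-0.0000, -3.0000, 7.0000)
after link 3: o_3 = (-3.7321, -5.4641, 7.0000)
after link 4: o_4 = (-1.7321, -2.0000, 6.0000)
after link 5: o_5 = (0.6340, 0.0981, 6.0000)
after link 6: o_6 = (1.6693, -3.7656, 7.0000)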